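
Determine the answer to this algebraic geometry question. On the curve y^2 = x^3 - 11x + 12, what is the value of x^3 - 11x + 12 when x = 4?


Compute x^3 - 11x + 12 at x = 4:
x^3 = 4^3 = 64
(-11)*x = (-11)*4 = -44
Sum: 64 - 44 + 12 = 32

32


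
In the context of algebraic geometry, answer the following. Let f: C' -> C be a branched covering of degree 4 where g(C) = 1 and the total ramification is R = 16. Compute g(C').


Riemann-Hurwitz formula: 2g' - 2 = d(2g - 2) + R
Given: d = 4, g = 1, R = 16
2g' - 2 = 4*(2*1 - 2) + 16
2g' - 2 = 4*0 + 16
2g' - 2 = 0 + 16 = 16
2g' = 18
g' = 9

9


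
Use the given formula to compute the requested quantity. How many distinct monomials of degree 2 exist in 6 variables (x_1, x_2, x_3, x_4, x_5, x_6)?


The number of degree-2 monomials in 6 variables is C(d+n-1, n-1).
= C(2+6-1, 6-1) = C(7, 5)
= 21

21


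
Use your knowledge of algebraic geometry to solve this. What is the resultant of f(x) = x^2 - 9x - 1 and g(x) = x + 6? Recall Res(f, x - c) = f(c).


For Res(f, x - c), we evaluate f at x = c.
f(-6) = (-6)^2 - 9*(-6) - 1
= 36 + 54 - 1
= 90 - 1 = 89
Res(f, g) = 89

89


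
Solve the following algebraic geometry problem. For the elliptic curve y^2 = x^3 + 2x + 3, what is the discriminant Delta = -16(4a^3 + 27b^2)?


Compute each component:
4a^3 = 4*2^3 = 4*8 = 32
27b^2 = 27*3^2 = 27*9 = 243
4a^3 + 27b^2 = 32 + 243 = 275
Delta = -16*275 = -4400

-4400


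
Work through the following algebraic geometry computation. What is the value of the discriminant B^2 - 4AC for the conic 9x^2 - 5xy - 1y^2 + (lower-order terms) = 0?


The discriminant of a conic Ax^2 + Bxy + Cy^2 + ... = 0 is B^2 - 4AC.
B^2 = (-5)^2 = 25
4AC = 4*9*(-1) = -36
Discriminant = 25 + 36 = 61

61


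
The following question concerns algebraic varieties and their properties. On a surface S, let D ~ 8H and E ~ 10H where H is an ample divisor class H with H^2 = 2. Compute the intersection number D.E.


Using bilinearity of the intersection pairing on a surface S:
(aH).(bH) = ab * (H.H)
We have H^2 = 2.
D.E = (8H).(10H) = 8*10*2
= 80*2
= 160

160


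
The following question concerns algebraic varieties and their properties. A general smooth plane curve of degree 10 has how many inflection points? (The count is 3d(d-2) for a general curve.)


For a general smooth plane curve C of degree d, the inflection points are
the intersection of C with its Hessian curve, which has degree 3(d-2).
By Bezout, the total intersection number is d * 3(d-2) = 10 * 24 = 240.
For a general curve every flex is ordinary, so each contributes
multiplicity 1 to C·Hess(C), and the number of distinct inflection
points is 3d(d-2).
Inflection points = 3*10*(10-2) = 3*10*8 = 240

240


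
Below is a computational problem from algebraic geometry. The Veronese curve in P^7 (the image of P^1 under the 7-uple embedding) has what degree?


The rational normal curve in P^7 is the image of P^1 under the 7-uple Veronese.
A general hyperplane in P^7 pulls back to a degree-7 form on P^1, which has 7 zeros,
so the curve meets a general hyperplane in 7 points. Degree = 7.

7


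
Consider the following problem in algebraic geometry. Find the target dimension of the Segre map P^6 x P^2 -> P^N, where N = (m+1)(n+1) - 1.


The Segre embedding maps P^m x P^n into P^N via
all products of coordinates from each factor.
N = (m+1)(n+1) - 1
N = (6+1)(2+1) - 1
N = 7*3 - 1
N = 21 - 1 = 20

20


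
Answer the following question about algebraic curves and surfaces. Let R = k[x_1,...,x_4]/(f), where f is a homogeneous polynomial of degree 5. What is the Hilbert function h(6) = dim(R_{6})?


For R = k[x_1,...,x_n]/(f) with f homogeneous of degree e:
The Hilbert series is (1 - t^e)/(1 - t)^n.
So h(d) = C(d+n-1, n-1) - C(d-e+n-1, n-1) for d >= e.
With n=4, e=5, d=6:
C(6+4-1, 4-1) = C(9, 3) = 84
C(6-5+4-1, 4-1) = C(4, 3) = 4
h(6) = 84 - 4 = 80

80


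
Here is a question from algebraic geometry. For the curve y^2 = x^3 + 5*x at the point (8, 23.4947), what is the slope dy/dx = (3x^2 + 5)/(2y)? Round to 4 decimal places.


Using implicit differentiation of y^2 = x^3 + 5*x:
2y * dy/dx = 3x^2 + 5
dy/dx = (3x^2 + 5)/(2y)
Numerator: 3*8^2 + 5 = 197
Denominator: 2*23.4947 = 46.9894
dy/dx = 197/46.9894 = 4.1924

4.1924


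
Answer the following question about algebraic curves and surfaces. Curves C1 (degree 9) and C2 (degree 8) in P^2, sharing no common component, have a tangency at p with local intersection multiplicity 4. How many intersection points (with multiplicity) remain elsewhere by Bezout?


By Bezout's theorem, the total intersection number is d1 * d2.
Total = 9 * 8 = 72
Intersection multiplicity at p = 4
Remaining intersections = 72 - 4 = 68

68


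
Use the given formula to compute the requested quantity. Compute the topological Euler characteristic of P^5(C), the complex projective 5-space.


The complex projective space P^5 has one cell in each even real dimension 0, 2, ..., 10.
The cohomology groups are H^{2k}(P^5) = Z for k = 0,...,5, and 0 otherwise.
Euler characteristic = sum of Betti numbers = 1 per even-dimensional cohomology group.
chi(P^5) = 5 + 1 = 6

6


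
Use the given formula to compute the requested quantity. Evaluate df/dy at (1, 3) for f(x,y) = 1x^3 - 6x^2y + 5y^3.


df/dy = (-6)*x^2 + 3*5*y^2
At (1,3): (-6)*1^2 + 3*5*3^2
= -6 + 135
= 129

129


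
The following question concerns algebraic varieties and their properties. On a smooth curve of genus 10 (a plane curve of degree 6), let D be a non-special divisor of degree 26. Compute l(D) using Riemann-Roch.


First, compute the genus of a smooth plane curve of degree 6:
g = (d-1)(d-2)/2 = (6-1)(6-2)/2 = 10
For a non-special divisor D (i.e., h^1(D) = 0), Riemann-Roch gives:
l(D) = deg(D) - g + 1
Since deg(D) = 26 >= 2g - 1 = 19, D is non-special.
l(D) = 26 - 10 + 1 = 17

17


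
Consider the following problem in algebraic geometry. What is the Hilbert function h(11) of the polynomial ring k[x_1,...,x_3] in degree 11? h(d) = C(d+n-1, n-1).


The Hilbert function for the polynomial ring in 3 variables is:
h(d) = C(d+n-1, n-1)
h(11) = C(11+3-1, 3-1) = C(13, 2)
= 13! / (2! * 11!)
= 78

78


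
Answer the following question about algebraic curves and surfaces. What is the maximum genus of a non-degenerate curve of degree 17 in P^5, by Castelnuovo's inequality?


Castelnuovo's bound: write d - 1 = m(r-1) + epsilon with 0 <= epsilon < r-1.
d - 1 = 17 - 1 = 16
r - 1 = 5 - 1 = 4
16 = 4*4 + 0, so m = 4, epsilon = 0
pi(d, r) = m(m-1)(r-1)/2 + m*epsilon
= 4*3*4/2 + 4*0
= 48/2 + 0
= 24 + 0 = 24

24


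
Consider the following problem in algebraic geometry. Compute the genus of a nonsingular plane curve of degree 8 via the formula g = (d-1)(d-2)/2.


Using the genus formula for smooth plane curves:
g = (d-1)(d-2)/2
g = (8-1)(8-2)/2
g = 7*6/2
g = 42/2 = 21

21


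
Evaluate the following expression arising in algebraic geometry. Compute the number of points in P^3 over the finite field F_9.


P^3(F_9) has (q^(n+1) - 1)/(q - 1) points.
= 9^3 + 9^2 + 9^1 + 9^0
= 729 + 81 + 9 + 1
= 820

820


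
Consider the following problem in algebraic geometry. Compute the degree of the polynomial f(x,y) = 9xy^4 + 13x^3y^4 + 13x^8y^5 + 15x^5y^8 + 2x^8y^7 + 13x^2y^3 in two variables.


Examine each term for its total degree (sum of exponents).
  Term '9xy^4' has total degree 1+4 = 5.
  Term '13x^3y^4' has total degree 3+4 = 7.
  Term '13x^8y^5' has total degree 8+5 = 13.
  Term '15x^5y^8' has total degree 5+8 = 13.
  Term '2x^8y^7' has total degree 8+7 = 15.
  Term '13x^2y^3' has total degree 2+3 = 5.
The maximum total degree among all terms is 15.

15


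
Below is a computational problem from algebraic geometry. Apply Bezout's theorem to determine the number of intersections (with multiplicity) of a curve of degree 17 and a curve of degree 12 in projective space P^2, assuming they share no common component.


Bezout's theorem states the intersection count equals the product of degrees.
Intersection count = 17 * 12 = 204

204


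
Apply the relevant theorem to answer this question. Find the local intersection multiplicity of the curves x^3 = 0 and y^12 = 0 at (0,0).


The intersection multiplicity of V(x^a) and V(y^b) at the origin is:
I(O; V(x^3), V(y^12)) = dim_k(k[x,y]/(x^3, y^12))
A basis for k[x,y]/(x^3, y^12) is the set of monomials x^i * y^j
where 0 <= i < 3 and 0 <= j < 12.
The number of such monomials is 3 * 12 = 36

36


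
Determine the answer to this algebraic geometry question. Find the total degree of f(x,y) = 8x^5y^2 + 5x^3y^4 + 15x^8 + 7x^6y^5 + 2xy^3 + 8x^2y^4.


Examine each term for its total degree (sum of exponents).
  Term '8x^5y^2' has total degree 5+2 = 7.
  Term '5x^3y^4' has total degree 3+4 = 7.
  Term '15x^8' has total degree 8+0 = 8.
  Term '7x^6y^5' has total degree 6+5 = 11.
  Term '2xy^3' has total degree 1+3 = 4.
  Term '8x^2y^4' has total degree 2+4 = 6.
The maximum total degree among all terms is 11.

11


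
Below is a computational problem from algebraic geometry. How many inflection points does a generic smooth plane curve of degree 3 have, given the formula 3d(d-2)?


For a general smooth plane curve C of degree d, the inflection points are
the intersection of C with its Hessian curve, which has degree 3(d-2).
By Bezout, the total intersection number is d * 3(d-2) = 3 * 3 = 9.
For a general curve every flex is ordinary, so each contributes
multiplicity 1 to C·Hess(C), and the number of distinct inflection
points is 3d(d-2).
Inflection points = 3*3*(3-2) = 3*3*1 = 9

9


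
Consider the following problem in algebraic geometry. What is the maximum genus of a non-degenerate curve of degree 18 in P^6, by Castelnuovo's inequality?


Castelnuovo's bound: write d - 1 = m(r-1) + epsilon with 0 <= epsilon < r-1.
d - 1 = 18 - 1 = 17
r - 1 = 6 - 1 = 5
17 = 3*5 + 2, so m = 3, epsilon = 2
pi(d, r) = m(m-1)(r-1)/2 + m*epsilon
= 3*2*5/2 + 3*2
= 30/2 + 6
= 15 + 6 = 21

21


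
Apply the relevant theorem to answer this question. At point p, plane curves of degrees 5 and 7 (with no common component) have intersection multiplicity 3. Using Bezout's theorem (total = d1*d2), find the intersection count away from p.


By Bezout's theorem, the total intersection number is d1 * d2.
Total = 5 * 7 = 35
Intersection multiplicity at p = 3
Remaining intersections = 35 - 3 = 32

32


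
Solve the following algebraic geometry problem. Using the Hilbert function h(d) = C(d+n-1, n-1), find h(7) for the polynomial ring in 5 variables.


The Hilbert function for the polynomial ring in 5 variables is:
h(d) = C(d+n-1, n-1)
h(7) = C(7+5-1, 5-1) = C(11, 4)
= 11! / (4! * 7!)
= 330

330


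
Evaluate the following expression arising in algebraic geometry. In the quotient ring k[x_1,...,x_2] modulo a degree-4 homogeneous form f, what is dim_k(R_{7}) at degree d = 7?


For R = k[x_1,...,x_n]/(f) with f homogeneous of degree e:
The Hilbert series is (1 - t^e)/(1 - t)^n.
So h(d) = C(d+n-1, n-1) - C(d-e+n-1, n-1) for d >= e.
With n=2, e=4, d=7:
C(7+2-1, 2-1) = C(8, 1) = 8
C(7-4+2-1, 2-1) = C(4, 1) = 4
h(7) = 8 - 4 = 4

4


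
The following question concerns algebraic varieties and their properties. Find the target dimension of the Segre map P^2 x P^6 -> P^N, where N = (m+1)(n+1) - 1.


The Segre embedding maps P^m x P^n into P^N via
all products of coordinates from each factor.
N = (m+1)(n+1) - 1
N = (2+1)(6+1) - 1
N = 3*7 - 1
N = 21 - 1 = 20

20


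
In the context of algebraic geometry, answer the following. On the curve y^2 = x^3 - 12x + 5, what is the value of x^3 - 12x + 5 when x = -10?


Compute x^3 - 12x + 5 at x = -10:
x^3 = (-10)^3 = -1000
(-12)*x = (-12)*(-10) = 120
Sum: -1000 + 120 + 5 = -875

-875


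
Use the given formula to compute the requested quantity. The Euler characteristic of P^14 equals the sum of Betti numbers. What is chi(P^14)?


The complex projective space P^14 has one cell in each even real dimension 0, 2, ..., 28.
The cohomology groups are H^{2k}(P^14) = Z for k = 0,...,14, and 0 otherwise.
Euler characteristic = sum of Betti numbers = 1 per even-dimensional cohomology group.
chi(P^14) = 14 + 1 = 15

15


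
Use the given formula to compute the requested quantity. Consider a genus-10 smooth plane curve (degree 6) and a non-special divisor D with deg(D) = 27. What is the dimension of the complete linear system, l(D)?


First, compute the genus of a smooth plane curve of degree 6:
g = (d-1)(d-2)/2 = (6-1)(6-2)/2 = 10
For a non-special divisor D (i.e., h^1(D) = 0), Riemann-Roch gives:
l(D) = deg(D) - g + 1
Since deg(D) = 27 >= 2g - 1 = 19, D is non-special.
l(D) = 27 - 10 + 1 = 18

18


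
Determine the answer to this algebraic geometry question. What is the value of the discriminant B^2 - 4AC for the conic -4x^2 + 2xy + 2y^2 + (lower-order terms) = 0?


The discriminant of a conic Ax^2 + Bxy + Cy^2 + ... = 0 is B^2 - 4AC.
B^2 = 2^2 = 4
4AC = 4*(-4)*2 = -32
Discriminant = 4 + 32 = 36

36


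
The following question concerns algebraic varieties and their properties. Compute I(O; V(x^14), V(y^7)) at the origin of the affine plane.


The intersection multiplicity of V(x^a) and V(y^b) at the origin is:
I(O; V(x^14), V(y^7)) = dim_k(k[x,y]/(x^14, y^7))
A basis for k[x,y]/(x^14, y^7) is the set of monomials x^i * y^j
where 0 <= i < 14 and 0 <= j < 7.
The number of such monomials is 14 * 7 = 98

98


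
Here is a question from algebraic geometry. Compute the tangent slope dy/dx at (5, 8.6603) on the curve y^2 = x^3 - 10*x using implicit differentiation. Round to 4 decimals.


Using implicit differentiation of y^2 = x^3 - 10*x:
2y * dy/dx = 3x^2 - 10
dy/dx = (3x^2 - 10)/(2y)
Numerator: 3*5^2 - 10 = 65
Denominator: 2*8.6603 = 17.3206
dy/dx = 65/17.3206 = 3.7528

3.7528


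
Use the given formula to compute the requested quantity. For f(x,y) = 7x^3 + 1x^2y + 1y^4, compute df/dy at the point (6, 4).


df/dy = 1*x^2 + 4*1*y^3
At (6,4): 1*6^2 + 4*1*4^3
= 36 + 256
= 292

292


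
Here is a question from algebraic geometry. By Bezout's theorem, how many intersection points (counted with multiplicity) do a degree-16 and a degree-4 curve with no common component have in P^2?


Bezout's theorem states the intersection count equals the product of degrees.
Intersection count = 16 * 4 = 64

64


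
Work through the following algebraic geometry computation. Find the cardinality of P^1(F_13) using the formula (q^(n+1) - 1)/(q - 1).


P^1(F_13) has (q^(n+1) - 1)/(q - 1) points.
= 13^1 + 13^0
= 13 + 1
= 14

14


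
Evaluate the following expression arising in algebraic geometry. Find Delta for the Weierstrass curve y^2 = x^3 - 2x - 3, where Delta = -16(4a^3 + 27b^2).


Compute each component:
4a^3 = 4*(-2)^3 = 4*(-8) = -32
27b^2 = 27*(-3)^2 = 27*9 = 243
4a^3 + 27b^2 = -32 + 243 = 211
Delta = -16*211 = -3376

-3376


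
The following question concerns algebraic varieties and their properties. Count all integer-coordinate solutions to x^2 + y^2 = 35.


Systematically check integer values of x where x^2 <= 35.
For each valid x, check if 35 - x^2 is a perfect square.
Total integer solutions found: 0

0


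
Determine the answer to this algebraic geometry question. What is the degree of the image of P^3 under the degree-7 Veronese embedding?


The Veronese variety v_7(P^3) has degree d^r.
d^r = 7^3 = 343

343


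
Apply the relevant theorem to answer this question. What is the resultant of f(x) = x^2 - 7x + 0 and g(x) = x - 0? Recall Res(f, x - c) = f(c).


For Res(f, x - c), we evaluate f at x = c.
f(0) = 0^2 - 7*0 + 0
= 0 + 0 + 0
= 0 + 0 = 0
Res(f, g) = 0

0


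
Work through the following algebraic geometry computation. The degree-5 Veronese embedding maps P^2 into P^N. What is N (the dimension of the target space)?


The Veronese embedding v_d: P^n -> P^N maps each point to all
degree-d monomials in n+1 homogeneous coordinates.
N = C(n+d, d) - 1
N = C(2+5, 5) - 1
N = C(7, 5) - 1
C(7, 5) = 21
N = 21 - 1 = 20

20


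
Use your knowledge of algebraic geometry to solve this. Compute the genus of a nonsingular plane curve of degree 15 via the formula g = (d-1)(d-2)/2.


Using the genus formula for smooth plane curves:
g = (d-1)(d-2)/2
g = (15-1)(15-2)/2
g = 14*13/2
g = 182/2 = 91

91


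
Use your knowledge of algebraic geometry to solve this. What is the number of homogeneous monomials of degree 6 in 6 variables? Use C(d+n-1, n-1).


The number of degree-6 monomials in 6 variables is C(d+n-1, n-1).
= C(6+6-1, 6-1) = C(11, 5)
= 462

462


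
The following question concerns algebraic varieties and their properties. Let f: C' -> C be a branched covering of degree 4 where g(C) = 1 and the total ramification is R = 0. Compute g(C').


Riemann-Hurwitz formula: 2g' - 2 = d(2g - 2) + R
Given: d = 4, g = 1, R = 0
2g' - 2 = 4*(2*1 - 2) + 0
2g' - 2 = 4*0 + 0
2g' - 2 = 0 + 0 = 0
2g' = 2
g' = 1

1


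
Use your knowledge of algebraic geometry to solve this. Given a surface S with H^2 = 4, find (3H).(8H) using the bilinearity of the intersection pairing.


Using bilinearity of the intersection pairing on a surface S:
(aH).(bH) = ab * (H.H)
We have H^2 = 4.
D.E = (3H).(8H) = 3*8*4
= 24*4
= 96

96


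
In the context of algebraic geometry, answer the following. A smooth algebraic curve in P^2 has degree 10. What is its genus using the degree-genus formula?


Using the genus formula for smooth plane curves:
g = (d-1)(d-2)/2
g = (10-1)(10-2)/2
g = 9*8/2
g = 72/2 = 36

36


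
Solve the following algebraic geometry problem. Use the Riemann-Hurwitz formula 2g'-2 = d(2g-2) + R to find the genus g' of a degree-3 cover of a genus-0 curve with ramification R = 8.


Riemann-Hurwitz formula: 2g' - 2 = d(2g - 2) + R
Given: d = 3, g = 0, R = 8
2g' - 2 = 3*(2*0 - 2) + 8
2g' - 2 = 3*(-2) + 8
2g' - 2 = -6 + 8 = 2
2g' = 4
g' = 2

2


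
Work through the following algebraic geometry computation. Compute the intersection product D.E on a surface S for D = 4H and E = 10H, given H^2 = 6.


Using bilinearity of the intersection pairing on a surface S:
(aH).(bH) = ab * (H.H)
We have H^2 = 6.
D.E = (4H).(10H) = 4*10*6
= 40*6
= 240

240


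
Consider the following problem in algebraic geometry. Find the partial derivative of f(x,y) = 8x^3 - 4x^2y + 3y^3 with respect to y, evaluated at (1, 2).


df/dy = (-4)*x^2 + 3*3*y^2
At (1,2): (-4)*1^2 + 3*3*2^2
= -4 + 36
= 32

32


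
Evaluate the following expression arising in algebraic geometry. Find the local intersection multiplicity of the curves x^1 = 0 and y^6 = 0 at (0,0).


The intersection multiplicity of V(x^a) and V(y^b) at the origin is:
I(O; V(x^1), V(y^6)) = dim_k(k[x,y]/(x^1, y^6))
A basis for k[x,y]/(x^1, y^6) is the set of monomials x^i * y^j
where 0 <= i < 1 and 0 <= j < 6.
The number of such monomials is 1 * 6 = 6

6


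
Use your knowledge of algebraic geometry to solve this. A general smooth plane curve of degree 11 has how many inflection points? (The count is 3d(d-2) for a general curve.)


For a general smooth plane curve C of degree d, the inflection points are
the intersection of C with its Hessian curve, which has degree 3(d-2).
By Bezout, the total intersection number is d * 3(d-2) = 11 * 27 = 297.
For a general curve every flex is ordinary, so each contributes
multiplicity 1 to C·Hess(C), and the number of distinct inflection
points is 3d(d-2).
Inflection points = 3*11*(11-2) = 3*11*9 = 297

297


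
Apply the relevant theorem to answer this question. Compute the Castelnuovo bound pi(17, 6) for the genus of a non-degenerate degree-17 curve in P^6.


Castelnuovo's bound: write d - 1 = m(r-1) + epsilon with 0 <= epsilon < r-1.
d - 1 = 17 - 1 = 16
r - 1 = 6 - 1 = 5
16 = 3*5 + 1, so m = 3, epsilon = 1
pi(d, r) = m(m-1)(r-1)/2 + m*epsilon
= 3*2*5/2 + 3*1
= 30/2 + 3
= 15 + 3 = 18

18


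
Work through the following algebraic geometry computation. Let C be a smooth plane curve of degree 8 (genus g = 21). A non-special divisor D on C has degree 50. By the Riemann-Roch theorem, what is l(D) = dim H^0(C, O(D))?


First, compute the genus of a smooth plane curve of degree 8:
g = (d-1)(d-2)/2 = (8-1)(8-2)/2 = 21
For a non-special divisor D (i.e., h^1(D) = 0), Riemann-Roch gives:
l(D) = deg(D) - g + 1
Since deg(D) = 50 >= 2g - 1 = 41, D is non-special.
l(D) = 50 - 21 + 1 = 30

30


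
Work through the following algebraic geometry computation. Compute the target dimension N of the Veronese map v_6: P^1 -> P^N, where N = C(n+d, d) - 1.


The Veronese embedding v_d: P^n -> P^N maps each point to all
degree-d monomials in n+1 homogeneous coordinates.
N = C(n+d, d) - 1
N = C(1+6, 6) - 1
N = C(7, 6) - 1
C(7, 6) = 7
N = 7 - 1 = 6

6


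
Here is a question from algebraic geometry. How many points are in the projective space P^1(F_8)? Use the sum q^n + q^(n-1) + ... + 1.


P^1(F_8) has (q^(n+1) - 1)/(q - 1) points.
= 8^1 + 8^0
= 8 + 1
= 9

9


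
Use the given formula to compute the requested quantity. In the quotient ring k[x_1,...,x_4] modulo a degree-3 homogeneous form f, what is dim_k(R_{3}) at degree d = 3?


For R = k[x_1,...,x_n]/(f) with f homogeneous of degree e:
The Hilbert series is (1 - t^e)/(1 - t)^n.
So h(d) = C(d+n-1, n-1) - C(d-e+n-1, n-1) for d >= e.
With n=4, e=3, d=3:
C(3+4-1, 4-1) = C(6, 3) = 20
C(3-3+4-1, 4-1) = C(3, 3) = 1
h(3) = 20 - 1 = 19

19


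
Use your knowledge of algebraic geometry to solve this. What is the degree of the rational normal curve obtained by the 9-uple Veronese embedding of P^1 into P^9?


The rational normal curve in P^9 is the image of P^1 under the 9-uple Veronese.
A general hyperplane in P^9 pulls back to a degree-9 form on P^1, which has 9 zeros,
so the curve meets a general hyperplane in 9 points. Degree = 9.

9


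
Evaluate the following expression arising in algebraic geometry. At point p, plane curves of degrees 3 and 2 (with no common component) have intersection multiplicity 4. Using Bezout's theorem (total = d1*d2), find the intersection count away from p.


By Bezout's theorem, the total intersection number is d1 * d2.
Total = 3 * 2 = 6
Intersection multiplicity at p = 4
Remaining intersections = 6 - 4 = 2

2


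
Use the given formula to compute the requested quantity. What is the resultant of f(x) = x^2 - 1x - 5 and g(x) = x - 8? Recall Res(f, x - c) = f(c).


For Res(f, x - c), we evaluate f at x = c.
f(8) = 8^2 - 1*8 - 5
= 64 - 8 - 5
= 56 - 5 = 51
Res(f, g) = 51

51


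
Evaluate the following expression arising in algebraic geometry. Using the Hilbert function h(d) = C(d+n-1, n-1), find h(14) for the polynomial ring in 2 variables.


The Hilbert function for the polynomial ring in 2 variables is:
h(d) = C(d+n-1, n-1)
h(14) = C(14+2-1, 2-1) = C(15, 1)
= 15! / (1! * 14!)
= 15

15


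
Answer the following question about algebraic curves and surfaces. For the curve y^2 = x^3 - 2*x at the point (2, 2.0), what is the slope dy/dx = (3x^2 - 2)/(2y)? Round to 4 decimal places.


Using implicit differentiation of y^2 = x^3 - 2*x:
2y * dy/dx = 3x^2 - 2
dy/dx = (3x^2 - 2)/(2y)
Numerator: 3*2^2 - 2 = 10
Denominator: 2*2.0 = 4.0
dy/dx = 10/4.0 = 2.5000

2.5000


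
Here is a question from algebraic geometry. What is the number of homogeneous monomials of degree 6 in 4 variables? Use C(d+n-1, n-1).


The number of degree-6 monomials in 4 variables is C(d+n-1, n-1).
= C(6+4-1, 4-1) = C(9, 3)
= 84

84


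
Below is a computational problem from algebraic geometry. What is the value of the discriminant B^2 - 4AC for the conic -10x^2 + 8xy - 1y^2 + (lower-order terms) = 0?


The discriminant of a conic Ax^2 + Bxy + Cy^2 + ... = 0 is B^2 - 4AC.
B^2 = 8^2 = 64
4AC = 4*(-10)*(-1) = 40
Discriminant = 64 - 40 = 24

24


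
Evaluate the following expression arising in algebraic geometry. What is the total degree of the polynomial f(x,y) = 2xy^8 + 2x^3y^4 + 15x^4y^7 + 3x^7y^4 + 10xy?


Examine each term for its total degree (sum of exponents).
  Term '2xy^8' has total degree 1+8 = 9.
  Term '2x^3y^4' has total degree 3+4 = 7.
  Term '15x^4y^7' has total degree 4+7 = 11.
  Term '3x^7y^4' has total degree 7+4 = 11.
  Term '10xy' has total degree 1+1 = 2.
The maximum total degree among all terms is 11.

11


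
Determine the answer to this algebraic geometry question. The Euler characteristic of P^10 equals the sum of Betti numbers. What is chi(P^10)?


The complex projective space P^10 has one cell in each even real dimension 0, 2, ..., 20.
The cohomology groups are H^{2k}(P^10) = Z for k = 0,...,10, and 0 otherwise.
Euler characteristic = sum of Betti numbers = 1 per even-dimensional cohomology group.
chi(P^10) = 10 + 1 = 11

11


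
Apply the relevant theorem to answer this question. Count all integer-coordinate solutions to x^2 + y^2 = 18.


Systematically check integer values of x where x^2 <= 18.
For each valid x, check if 18 - x^2 is a perfect square.
x=3: 18 - 9 = 9, sqrt = 3 (valid)
Total integer solutions found: 4

4


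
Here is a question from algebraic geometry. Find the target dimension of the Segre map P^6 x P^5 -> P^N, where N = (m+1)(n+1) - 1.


The Segre embedding maps P^m x P^n into P^N via
all products of coordinates from each factor.
N = (m+1)(n+1) - 1
N = (6+1)(5+1) - 1
N = 7*6 - 1
N = 42 - 1 = 41

41


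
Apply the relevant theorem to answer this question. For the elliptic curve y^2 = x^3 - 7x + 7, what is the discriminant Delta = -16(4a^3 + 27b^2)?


Compute each component:
4a^3 = 4*(-7)^3 = 4*(-343) = -1372
27b^2 = 27*7^2 = 27*49 = 1323
4a^3 + 27b^2 = -1372 + 1323 = -49
Delta = -16*(-49) = 784

784


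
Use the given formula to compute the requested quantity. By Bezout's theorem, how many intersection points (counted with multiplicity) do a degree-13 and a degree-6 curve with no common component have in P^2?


Bezout's theorem states the intersection count equals the product of degrees.
Intersection count = 13 * 6 = 78

78


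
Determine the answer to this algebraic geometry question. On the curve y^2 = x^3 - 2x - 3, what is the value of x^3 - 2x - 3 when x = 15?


Compute x^3 - 2x - 3 at x = 15:
x^3 = 15^3 = 3375
(-2)*x = (-2)*15 = -30
Sum: 3375 - 30 - 3 = 3342

3342


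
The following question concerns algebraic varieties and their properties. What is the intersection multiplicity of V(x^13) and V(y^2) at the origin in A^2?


The intersection multiplicity of V(x^a) and V(y^b) at the origin is:
I(O; V(x^13), V(y^2)) = dim_k(k[x,y]/(x^13, y^2))
A basis for k[x,y]/(x^13, y^2) is the set of monomials x^i * y^j
where 0 <= i < 13 and 0 <= j < 2.
The number of such monomials is 13 * 2 = 26

26


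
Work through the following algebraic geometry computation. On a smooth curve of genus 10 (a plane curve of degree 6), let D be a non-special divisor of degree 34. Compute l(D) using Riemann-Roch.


First, compute the genus of a smooth plane curve of degree 6:
g = (d-1)(d-2)/2 = (6-1)(6-2)/2 = 10
For a non-special divisor D (i.e., h^1(D) = 0), Riemann-Roch gives:
l(D) = deg(D) - g + 1
Since deg(D) = 34 >= 2g - 1 = 19, D is non-special.
l(D) = 34 - 10 + 1 = 25

25


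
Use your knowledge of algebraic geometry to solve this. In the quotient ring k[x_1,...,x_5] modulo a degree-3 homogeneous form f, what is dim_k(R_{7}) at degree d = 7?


For R = k[x_1,...,x_n]/(f) with f homogeneous of degree e:
The Hilbert series is (1 - t^e)/(1 - t)^n.
So h(d) = C(d+n-1, n-1) - C(d-e+n-1, n-1) for d >= e.
With n=5, e=3, d=7:
C(7+5-1, 5-1) = C(11, 4) = 330
C(7-3+5-1, 5-1) = C(8, 4) = 70
h(7) = 330 - 70 = 260

260


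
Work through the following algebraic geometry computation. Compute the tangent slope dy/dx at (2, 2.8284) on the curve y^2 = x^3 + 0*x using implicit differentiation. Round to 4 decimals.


Using implicit differentiation of y^2 = x^3 + 0*x:
2y * dy/dx = 3x^2 + 0
dy/dx = (3x^2 + 0)/(2y)
Numerator: 3*2^2 + 0 = 12
Denominator: 2*2.8284 = 5.6568
dy/dx = 12/5.6568 = 2.1213

2.1213


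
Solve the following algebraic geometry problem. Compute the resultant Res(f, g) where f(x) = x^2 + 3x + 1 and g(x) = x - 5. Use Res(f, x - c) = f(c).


For Res(f, x - c), we evaluate f at x = c.
f(5) = 5^2 + 3*5 + 1
= 25 + 15 + 1
= 40 + 1 = 41
Res(f, g) = 41

41


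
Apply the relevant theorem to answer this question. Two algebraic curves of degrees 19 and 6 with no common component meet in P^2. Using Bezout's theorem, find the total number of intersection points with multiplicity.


Bezout's theorem states the intersection count equals the product of degrees.
Intersection count = 19 * 6 = 114

114


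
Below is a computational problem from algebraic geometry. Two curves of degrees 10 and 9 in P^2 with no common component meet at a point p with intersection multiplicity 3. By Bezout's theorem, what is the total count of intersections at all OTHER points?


By Bezout's theorem, the total intersection number is d1 * d2.
Total = 10 * 9 = 90
Intersection multiplicity at p = 3
Remaining intersections = 90 - 3 = 87

87


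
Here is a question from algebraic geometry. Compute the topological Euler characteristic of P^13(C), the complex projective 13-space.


The complex projective space P^13 has one cell in each even real dimension 0, 2, ..., 26.
The cohomology groups are H^{2k}(P^13) = Z for k = 0,...,13, and 0 otherwise.
Euler characteristic = sum of Betti numbers = 1 per even-dimensional cohomology group.
chi(P^13) = 13 + 1 = 14

14


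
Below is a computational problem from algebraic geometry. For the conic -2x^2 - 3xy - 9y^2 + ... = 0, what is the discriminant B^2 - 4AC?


The discriminant of a conic Ax^2 + Bxy + Cy^2 + ... = 0 is B^2 - 4AC.
B^2 = (-3)^2 = 9
4AC = 4*(-2)*(-9) = 72
Discriminant = 9 - 72 = -63

-63


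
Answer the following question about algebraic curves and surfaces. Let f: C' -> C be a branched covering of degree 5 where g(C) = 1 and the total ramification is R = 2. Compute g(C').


Riemann-Hurwitz formula: 2g' - 2 = d(2g - 2) + R
Given: d = 5, g = 1, R = 2
2g' - 2 = 5*(2*1 - 2) + 2
2g' - 2 = 5*0 + 2
2g' - 2 = 0 + 2 = 2
2g' = 4
g' = 2

2


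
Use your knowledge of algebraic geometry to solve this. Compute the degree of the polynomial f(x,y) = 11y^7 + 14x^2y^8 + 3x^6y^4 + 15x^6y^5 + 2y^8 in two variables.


Examine each term for its total degree (sum of exponents).
  Term '11y^7' has total degree 0+7 = 7.
  Term '14x^2y^8' has total degree 2+8 = 10.
  Term '3x^6y^4' has total degree 6+4 = 10.
  Term '15x^6y^5' has total degree 6+5 = 11.
  Term '2y^8' has total degree 0+8 = 8.
The maximum total degree among all terms is 11.

11


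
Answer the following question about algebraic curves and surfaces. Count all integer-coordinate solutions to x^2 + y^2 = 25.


Systematically check integer values of x where x^2 <= 25.
For each valid x, check if 25 - x^2 is a perfect square.
x=0: 25 - 0 = 25, sqrt = 5 (valid)
x=3: 25 - 9 = 16, sqrt = 4 (valid)
x=4: 25 - 16 = 9, sqrt = 3 (valid)
x=5: 25 - 25 = 0, sqrt = 0 (valid)
Total integer solutions found: 12

12


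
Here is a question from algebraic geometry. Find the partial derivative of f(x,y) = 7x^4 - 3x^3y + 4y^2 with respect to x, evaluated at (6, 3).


df/dx = 4*7*x^3 + 3*(-3)*x^2*y
At (6,3): 4*7*6^3 + 3*(-3)*6^2*3
= 6048 - 972
= 5076

5076


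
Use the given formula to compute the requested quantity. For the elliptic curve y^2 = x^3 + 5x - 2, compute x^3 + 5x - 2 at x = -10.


Compute x^3 + 5x - 2 at x = -10:
x^3 = (-10)^3 = -1000
5*x = 5*(-10) = -50
Sum: -1000 - 50 - 2 = -1052

-1052


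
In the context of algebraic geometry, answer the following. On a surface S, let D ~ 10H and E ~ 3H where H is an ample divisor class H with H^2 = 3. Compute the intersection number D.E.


Using bilinearity of the intersection pairing on a surface S:
(aH).(bH) = ab * (H.H)
We have H^2 = 3.
D.E = (10H).(3H) = 10*3*3
= 30*3
= 90

90


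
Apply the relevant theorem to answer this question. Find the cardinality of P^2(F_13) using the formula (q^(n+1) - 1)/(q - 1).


P^2(F_13) has (q^(n+1) - 1)/(q - 1) points.
= 13^2 + 13^1 + 13^0
= 169 + 13 + 1
= 183

183


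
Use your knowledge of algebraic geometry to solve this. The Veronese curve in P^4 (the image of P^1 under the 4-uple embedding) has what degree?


The rational normal curve in P^4 is the image of P^1 under the 4-uple Veronese.
A general hyperplane in P^4 pulls back to a degree-4 form on P^1, which has 4 zeros,
so the curve meets a general hyperplane in 4 points. Degree = 4.

4


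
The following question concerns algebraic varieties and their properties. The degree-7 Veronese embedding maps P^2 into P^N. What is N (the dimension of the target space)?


The Veronese embedding v_d: P^n -> P^N maps each point to all
degree-d monomials in n+1 homogeneous coordinates.
N = C(n+d, d) - 1
N = C(2+7, 7) - 1
N = C(9, 7) - 1
C(9, 7) = 36
N = 36 - 1 = 35

35


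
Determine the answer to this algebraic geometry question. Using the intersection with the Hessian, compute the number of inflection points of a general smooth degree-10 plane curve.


For a general smooth plane curve C of degree d, the inflection points are
the intersection of C with its Hessian curve, which has degree 3(d-2).
By Bezout, the total intersection number is d * 3(d-2) = 10 * 24 = 240.
For a general curve every flex is ordinary, so each contributes
multiplicity 1 to C·Hess(C), and the number of distinct inflection
points is 3d(d-2).
Inflection points = 3*10*(10-2) = 3*10*8 = 240

240


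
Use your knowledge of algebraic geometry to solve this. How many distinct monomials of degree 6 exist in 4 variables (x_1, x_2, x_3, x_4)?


The number of degree-6 monomials in 4 variables is C(d+n-1, n-1).
= C(6+4-1, 4-1) = C(9, 3)
= 84

84


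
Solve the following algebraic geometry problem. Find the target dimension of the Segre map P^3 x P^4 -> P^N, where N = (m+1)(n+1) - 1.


The Segre embedding maps P^m x P^n into P^N via
all products of coordinates from each factor.
N = (m+1)(n+1) - 1
N = (3+1)(4+1) - 1
N = 4*5 - 1
N = 20 - 1 = 19

19


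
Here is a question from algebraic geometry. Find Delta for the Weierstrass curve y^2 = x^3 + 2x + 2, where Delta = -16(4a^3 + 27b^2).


Compute each component:
4a^3 = 4*2^3 = 4*8 = 32
27b^2 = 27*2^2 = 27*4 = 108
4a^3 + 27b^2 = 32 + 108 = 140
Delta = -16*140 = -2240

-2240


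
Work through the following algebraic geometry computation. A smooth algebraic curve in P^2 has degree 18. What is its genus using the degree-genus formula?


Using the genus formula for smooth plane curves:
g = (d-1)(d-2)/2
g = (18-1)(18-2)/2
g = 17*16/2
g = 272/2 = 136

136


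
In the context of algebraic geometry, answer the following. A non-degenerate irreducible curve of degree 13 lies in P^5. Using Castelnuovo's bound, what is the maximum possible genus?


Castelnuovo's bound: write d - 1 = m(r-1) + epsilon with 0 <= epsilon < r-1.
d - 1 = 13 - 1 = 12
r - 1 = 5 - 1 = 4
12 = 3*4 + 0, so m = 3, epsilon = 0
pi(d, r) = m(m-1)(r-1)/2 + m*epsilon
= 3*2*4/2 + 3*0
= 24/2 + 0
= 12 + 0 = 12

12


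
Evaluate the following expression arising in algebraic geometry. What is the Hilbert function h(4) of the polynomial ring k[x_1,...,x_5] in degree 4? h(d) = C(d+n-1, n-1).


The Hilbert function for the polynomial ring in 5 variables is:
h(d) = C(d+n-1, n-1)
h(4) = C(4+5-1, 5-1) = C(8, 4)
= 8! / (4! * 4!)
= 70

70


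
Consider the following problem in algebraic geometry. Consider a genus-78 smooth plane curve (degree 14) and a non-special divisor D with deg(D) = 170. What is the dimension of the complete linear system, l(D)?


First, compute the genus of a smooth plane curve of degree 14:
g = (d-1)(d-2)/2 = (14-1)(14-2)/2 = 78
For a non-special divisor D (i.e., h^1(D) = 0), Riemann-Roch gives:
l(D) = deg(D) - g + 1
Since deg(D) = 170 >= 2g - 1 = 155, D is non-special.
l(D) = 170 - 78 + 1 = 93

93


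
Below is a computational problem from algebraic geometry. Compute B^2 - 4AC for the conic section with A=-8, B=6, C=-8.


The discriminant of a conic Ax^2 + Bxy + Cy^2 + ... = 0 is B^2 - 4AC.
B^2 = 6^2 = 36
4AC = 4*(-8)*(-8) = 256
Discriminant = 36 - 256 = -220

-220


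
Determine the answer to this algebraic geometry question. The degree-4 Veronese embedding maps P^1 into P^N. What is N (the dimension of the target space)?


The Veronese embedding v_d: P^n -> P^N maps each point to all
degree-d monomials in n+1 homogeneous coordinates.
N = C(n+d, d) - 1
N = C(1+4, 4) - 1
N = C(5, 4) - 1
C(5, 4) = 5
N = 5 - 1 = 4

4


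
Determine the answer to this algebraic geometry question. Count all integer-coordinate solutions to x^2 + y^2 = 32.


Systematically check integer values of x where x^2 <= 32.
For each valid x, check if 32 - x^2 is a perfect square.
x=4: 32 - 16 = 16, sqrt = 4 (valid)
Total integer solutions found: 4

4


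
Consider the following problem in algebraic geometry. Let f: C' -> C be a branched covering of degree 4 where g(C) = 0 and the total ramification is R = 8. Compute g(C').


Riemann-Hurwitz formula: 2g' - 2 = d(2g - 2) + R
Given: d = 4, g = 0, R = 8
2g' - 2 = 4*(2*0 - 2) + 8
2g' - 2 = 4*(-2) + 8
2g' - 2 = -8 + 8 = 0
2g' = 2
g' = 1

1


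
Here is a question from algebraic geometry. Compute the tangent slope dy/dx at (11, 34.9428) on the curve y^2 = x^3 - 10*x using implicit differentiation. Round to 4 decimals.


Using implicit differentiation of y^2 = x^3 - 10*x:
2y * dy/dx = 3x^2 - 10
dy/dx = (3x^2 - 10)/(2y)
Numerator: 3*11^2 - 10 = 353
Denominator: 2*34.9428 = 69.8856
dy/dx = 353/69.8856 = 5.0511

5.0511


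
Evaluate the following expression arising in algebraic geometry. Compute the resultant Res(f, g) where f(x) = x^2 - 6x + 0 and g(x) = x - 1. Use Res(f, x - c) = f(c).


For Res(f, x - c), we evaluate f at x = c.
f(1) = 1^2 - 6*1 + 0
= 1 - 6 + 0
= -5 + 0 = -5
Res(f, g) = -5

-5


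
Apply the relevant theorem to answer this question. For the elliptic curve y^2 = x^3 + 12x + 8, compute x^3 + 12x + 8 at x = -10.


Compute x^3 + 12x + 8 at x = -10:
x^3 = (-10)^3 = -1000
12*x = 12*(-10) = -120
Sum: -1000 - 120 + 8 = -1112

-1112


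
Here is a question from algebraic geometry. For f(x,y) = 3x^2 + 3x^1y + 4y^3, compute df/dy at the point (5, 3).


df/dy = 3*x^1 + 3*4*y^2
At (5,3): 3*5^1 + 3*4*3^2
= 15 + 108
= 123

123


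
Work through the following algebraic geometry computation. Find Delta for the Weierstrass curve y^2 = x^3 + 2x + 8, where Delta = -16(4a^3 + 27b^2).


Compute each component:
4a^3 = 4*2^3 = 4*8 = 32
27b^2 = 27*8^2 = 27*64 = 1728
4a^3 + 27b^2 = 32 + 1728 = 1760
Delta = -16*1760 = -28160

-28160


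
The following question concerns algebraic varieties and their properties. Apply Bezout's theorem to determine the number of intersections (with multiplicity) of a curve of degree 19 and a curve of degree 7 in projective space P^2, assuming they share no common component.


Bezout's theorem states the intersection count equals the product of degrees.
Intersection count = 19 * 7 = 133

133


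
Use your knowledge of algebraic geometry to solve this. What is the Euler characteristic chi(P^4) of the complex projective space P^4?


The complex projective space P^4 has one cell in each even real dimension 0, 2, ..., 8.
The cohomology groups are H^{2k}(P^4) = Z for k = 0,...,4, and 0 otherwise.
Euler characteristic = sum of Betti numbers = 1 per even-dimensional cohomology group.
chi(P^4) = 4 + 1 = 5

5


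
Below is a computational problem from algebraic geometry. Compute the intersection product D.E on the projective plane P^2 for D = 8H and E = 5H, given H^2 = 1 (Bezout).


Using bilinearity of the intersection pairing on the projective plane P^2:
(aH).(bH) = ab * (H.H)
We have H^2 = 1 (Bezout).
D.E = (8H).(5H) = 8*5*1
= 40*1
= 40

40


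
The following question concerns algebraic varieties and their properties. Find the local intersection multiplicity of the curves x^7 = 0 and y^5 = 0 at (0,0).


The intersection multiplicity of V(x^a) and V(y^b) at the origin is:
I(O; V(x^7), V(y^5)) = dim_k(k[x,y]/(x^7, y^5))
A basis for k[x,y]/(x^7, y^5) is the set of monomials x^i * y^j
where 0 <= i < 7 and 0 <= j < 5.
The number of such monomials is 7 * 5 = 35

35
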